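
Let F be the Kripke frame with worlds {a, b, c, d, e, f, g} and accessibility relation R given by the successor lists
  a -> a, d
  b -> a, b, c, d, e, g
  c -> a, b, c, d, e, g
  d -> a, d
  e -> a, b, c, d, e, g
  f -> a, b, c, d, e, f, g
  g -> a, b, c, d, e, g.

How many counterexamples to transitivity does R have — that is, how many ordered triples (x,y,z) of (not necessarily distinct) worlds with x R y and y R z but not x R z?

R is transitive; there are no such tuples.

0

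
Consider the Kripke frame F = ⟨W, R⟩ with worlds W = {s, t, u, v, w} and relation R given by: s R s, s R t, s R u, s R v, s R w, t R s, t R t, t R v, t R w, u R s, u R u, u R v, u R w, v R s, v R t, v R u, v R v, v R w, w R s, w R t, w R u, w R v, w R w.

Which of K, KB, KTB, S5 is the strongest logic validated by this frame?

KTB

Symmetric (axiom B): yes — every pair in R has its reverse in R.
Reflexive (axiom T): yes — every world is R-related to itself.
Euclidean (axiom 5): no — s R t and s R u, but not t R u.
So F validates K, KB, KTB; S5 would additionally require R to be Euclidean. The strongest is KTB.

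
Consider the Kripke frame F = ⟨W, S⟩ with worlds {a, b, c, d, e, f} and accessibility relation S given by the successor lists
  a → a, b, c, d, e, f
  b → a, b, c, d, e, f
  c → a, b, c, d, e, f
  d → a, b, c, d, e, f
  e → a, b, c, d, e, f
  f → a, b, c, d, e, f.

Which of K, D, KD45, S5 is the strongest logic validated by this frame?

S5

Serial (axiom D): yes — every world has a successor (e.g. a S a).
Euclidean (axiom 5): yes — any two successors of a common world are S-related.
Transitive (axiom 4): yes — every two-step S-path is closed by a direct edge.
Reflexive (axiom T): yes — every world is S-related to itself.
So F validates K, D, KD45, S5. The strongest is S5.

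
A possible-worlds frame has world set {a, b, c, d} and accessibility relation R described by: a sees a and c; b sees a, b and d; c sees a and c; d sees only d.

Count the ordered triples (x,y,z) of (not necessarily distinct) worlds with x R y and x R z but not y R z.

Enumerating: (b,a,b), (b,a,d), (b,d,a), (b,d,b).

4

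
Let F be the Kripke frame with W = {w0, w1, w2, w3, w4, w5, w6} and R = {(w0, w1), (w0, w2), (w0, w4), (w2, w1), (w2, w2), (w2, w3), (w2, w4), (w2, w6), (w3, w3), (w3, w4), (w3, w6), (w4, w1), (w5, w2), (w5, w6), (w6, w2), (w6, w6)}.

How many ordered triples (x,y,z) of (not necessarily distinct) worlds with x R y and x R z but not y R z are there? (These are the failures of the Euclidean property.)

Enumerating: (w0,w1,w1), (w0,w1,w2), (w0,w1,w4), (w0,w4,w2), (w0,w4,w4), (w2,w1,w1), (w2,w1,w2), (w2,w1,w3), (w2,w1,w4), (w2,w1,w6), (w2,w3,w1), (w2,w3,w2), … and 13 more.
Total: 25.

25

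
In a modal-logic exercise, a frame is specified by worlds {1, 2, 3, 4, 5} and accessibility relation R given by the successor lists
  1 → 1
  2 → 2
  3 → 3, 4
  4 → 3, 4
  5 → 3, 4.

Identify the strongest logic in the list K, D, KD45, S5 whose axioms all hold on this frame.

Serial (axiom D): yes — every world has a successor (e.g. 1 R 1).
Euclidean (axiom 5): yes — any two successors of a common world are R-related.
Transitive (axiom 4): yes — every two-step R-path is closed by a direct edge.
Reflexive (axiom T): no — 5 is not related to itself.
So F validates K, D, KD45; S5 would additionally require R to be reflexive. The strongest is KD45.

KD45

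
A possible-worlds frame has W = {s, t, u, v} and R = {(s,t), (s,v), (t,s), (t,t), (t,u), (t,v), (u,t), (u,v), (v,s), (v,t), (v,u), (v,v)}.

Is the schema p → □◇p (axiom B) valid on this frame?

By correspondence theory, B is valid on a frame iff R is symmetric.
Symmetric: yes — every pair in R has its reverse in R.

Yes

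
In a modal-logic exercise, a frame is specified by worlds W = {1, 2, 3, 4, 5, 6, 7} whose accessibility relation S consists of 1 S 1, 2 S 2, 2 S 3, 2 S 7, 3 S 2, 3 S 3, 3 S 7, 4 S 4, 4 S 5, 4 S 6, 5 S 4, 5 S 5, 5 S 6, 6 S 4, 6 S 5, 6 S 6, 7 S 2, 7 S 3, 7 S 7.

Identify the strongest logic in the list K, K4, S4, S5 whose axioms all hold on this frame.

Transitive (axiom 4): yes — every two-step S-path is closed by a direct edge.
Reflexive (axiom T): yes — every world is S-related to itself.
Euclidean (axiom 5): yes — any two successors of a common world are S-related.
So F validates K, K4, S4, S5. The strongest is S5.

S5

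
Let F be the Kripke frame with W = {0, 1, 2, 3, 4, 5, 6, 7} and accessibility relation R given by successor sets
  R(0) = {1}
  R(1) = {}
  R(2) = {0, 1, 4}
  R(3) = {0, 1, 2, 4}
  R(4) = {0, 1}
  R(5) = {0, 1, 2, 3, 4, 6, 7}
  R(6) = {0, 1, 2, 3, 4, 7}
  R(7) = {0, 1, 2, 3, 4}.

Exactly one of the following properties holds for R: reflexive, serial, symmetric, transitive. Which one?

transitive

Reflexive: no — 0 is not related to itself.
Serial: no — 1 has no R-successor.
Symmetric: no — 0 R 1 but not 1 R 0.
Transitive: yes — every two-step R-path is closed by a direct edge.
Only transitive holds.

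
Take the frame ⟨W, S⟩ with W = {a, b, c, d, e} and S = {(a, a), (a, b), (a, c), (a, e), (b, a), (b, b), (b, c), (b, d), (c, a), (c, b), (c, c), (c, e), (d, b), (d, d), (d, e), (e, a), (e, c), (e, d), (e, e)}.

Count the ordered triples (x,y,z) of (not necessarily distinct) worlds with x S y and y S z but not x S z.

Enumerating: (a,b,d), (a,e,d), (b,a,e), (b,c,e), (b,d,e), (c,b,d), (c,e,d), (d,b,a), (d,b,c), (d,e,a), (d,e,c), (e,a,b), (e,c,b), (e,d,b).

14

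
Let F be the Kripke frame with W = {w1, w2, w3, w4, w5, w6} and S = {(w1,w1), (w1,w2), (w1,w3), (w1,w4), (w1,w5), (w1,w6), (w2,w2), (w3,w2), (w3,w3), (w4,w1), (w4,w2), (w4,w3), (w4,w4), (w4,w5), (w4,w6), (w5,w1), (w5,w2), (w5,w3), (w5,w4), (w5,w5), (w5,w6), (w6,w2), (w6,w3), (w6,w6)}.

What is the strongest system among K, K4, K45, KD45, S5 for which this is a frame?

Transitive (axiom 4): yes — every two-step S-path is closed by a direct edge.
Euclidean (axiom 5): no — w1 S w2 and w1 S w3, but not w2 S w3.
Serial (axiom D): yes — every world has a successor (e.g. w1 S w1).
Reflexive (axiom T): yes — every world is S-related to itself.
So F validates K, K4; K45 would additionally require S to be Euclidean. The strongest is K4.

K4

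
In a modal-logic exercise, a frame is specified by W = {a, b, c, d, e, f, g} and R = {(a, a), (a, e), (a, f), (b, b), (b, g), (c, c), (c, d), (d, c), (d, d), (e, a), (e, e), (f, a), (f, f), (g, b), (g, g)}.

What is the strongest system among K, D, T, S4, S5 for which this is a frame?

Serial (axiom D): yes — every world has a successor (e.g. a R a).
Reflexive (axiom T): yes — every world is R-related to itself.
Transitive (axiom 4): no — e R a and a R f, but not e R f.
Euclidean (axiom 5): no — a R e and a R f, but not e R f.
So F validates K, D, T; S4 would additionally require R to be transitive. The strongest is T.

T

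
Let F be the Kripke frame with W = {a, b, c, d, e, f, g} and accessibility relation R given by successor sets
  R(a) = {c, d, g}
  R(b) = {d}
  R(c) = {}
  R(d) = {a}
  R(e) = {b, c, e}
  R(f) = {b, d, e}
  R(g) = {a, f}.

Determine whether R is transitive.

No

Transitive: no — a R g and g R f, but not a R f.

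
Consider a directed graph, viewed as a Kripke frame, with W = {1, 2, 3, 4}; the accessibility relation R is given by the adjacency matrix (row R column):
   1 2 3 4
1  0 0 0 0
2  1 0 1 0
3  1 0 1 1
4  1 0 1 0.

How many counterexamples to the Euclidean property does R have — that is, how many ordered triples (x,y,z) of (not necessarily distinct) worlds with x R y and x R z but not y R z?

Enumerating: (2,1,1), (2,1,3), (3,1,1), (3,1,3), (3,1,4), (3,4,4), (4,1,1), (4,1,3).

8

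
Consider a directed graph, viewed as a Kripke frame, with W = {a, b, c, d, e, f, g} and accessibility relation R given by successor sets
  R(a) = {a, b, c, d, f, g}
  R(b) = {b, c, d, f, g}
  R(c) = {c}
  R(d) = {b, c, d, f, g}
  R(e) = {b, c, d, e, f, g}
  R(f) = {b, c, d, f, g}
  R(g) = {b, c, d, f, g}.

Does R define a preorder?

Reflexive: yes — every world is R-related to itself.
Transitive: yes — every two-step R-path is closed by a direct edge.
So R is a preorder.

Yes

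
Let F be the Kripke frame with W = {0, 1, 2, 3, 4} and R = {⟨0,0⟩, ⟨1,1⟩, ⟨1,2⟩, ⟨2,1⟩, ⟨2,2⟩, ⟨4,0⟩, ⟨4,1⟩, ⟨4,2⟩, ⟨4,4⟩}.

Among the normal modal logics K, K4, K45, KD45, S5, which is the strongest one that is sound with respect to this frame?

Transitive (axiom 4): yes — every two-step R-path is closed by a direct edge.
Euclidean (axiom 5): no — 4 R 0 and 4 R 1, but not 0 R 1.
Serial (axiom D): no — 3 has no R-successor.
Reflexive (axiom T): no — 3 is not related to itself.
So F validates K, K4; K45 would additionally require R to be Euclidean. The strongest is K4.

K4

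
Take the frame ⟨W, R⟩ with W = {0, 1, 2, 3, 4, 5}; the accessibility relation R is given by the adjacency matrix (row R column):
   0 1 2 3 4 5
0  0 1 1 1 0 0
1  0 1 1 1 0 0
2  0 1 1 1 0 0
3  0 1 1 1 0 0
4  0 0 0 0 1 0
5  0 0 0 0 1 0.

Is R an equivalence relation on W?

No

Reflexive: no — 0 is not related to itself.
Symmetric: no — 0 R 1 but not 1 R 0.
Transitive: yes — every two-step R-path is closed by a direct edge.
So R is not an equivalence relation.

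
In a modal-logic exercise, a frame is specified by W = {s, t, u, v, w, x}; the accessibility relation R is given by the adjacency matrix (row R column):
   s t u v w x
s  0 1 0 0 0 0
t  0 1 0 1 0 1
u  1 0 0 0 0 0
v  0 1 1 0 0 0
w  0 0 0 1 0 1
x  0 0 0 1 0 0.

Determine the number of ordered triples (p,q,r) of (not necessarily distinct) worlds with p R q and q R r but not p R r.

11

Enumerating: (s,t,v), (s,t,x), (t,v,u), (u,s,t), (v,t,v), (v,t,x), (v,u,s), (w,v,t), (w,v,u), (x,v,t), (x,v,u).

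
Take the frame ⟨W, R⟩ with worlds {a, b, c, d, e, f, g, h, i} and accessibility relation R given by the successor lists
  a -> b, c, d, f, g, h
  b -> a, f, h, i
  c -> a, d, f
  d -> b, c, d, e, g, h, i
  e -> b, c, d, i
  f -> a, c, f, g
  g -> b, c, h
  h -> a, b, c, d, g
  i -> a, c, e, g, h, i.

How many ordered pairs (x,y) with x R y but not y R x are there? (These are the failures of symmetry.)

Enumerating: (a,d), (a,g), (b,f), (b,i), (d,b), (d,g), (d,i), (e,b), (e,c), (f,g), (g,b), (g,c), (h,c), (i,a), (i,c), (i,g), (i,h).

17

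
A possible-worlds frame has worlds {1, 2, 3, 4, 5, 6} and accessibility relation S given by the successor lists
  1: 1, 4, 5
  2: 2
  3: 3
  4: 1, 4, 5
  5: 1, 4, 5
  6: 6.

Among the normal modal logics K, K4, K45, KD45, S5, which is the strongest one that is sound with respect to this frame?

Transitive (axiom 4): yes — every two-step S-path is closed by a direct edge.
Euclidean (axiom 5): yes — any two successors of a common world are S-related.
Serial (axiom D): yes — every world has a successor (e.g. 1 S 1).
Reflexive (axiom T): yes — every world is S-related to itself.
So F validates K, K4, K45, KD45, S5. The strongest is S5.

S5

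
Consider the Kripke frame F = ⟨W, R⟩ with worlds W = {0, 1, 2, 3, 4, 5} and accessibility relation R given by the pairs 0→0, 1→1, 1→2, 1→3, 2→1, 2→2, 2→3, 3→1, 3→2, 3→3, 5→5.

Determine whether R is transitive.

Yes

Transitive: yes — every two-step R-path is closed by a direct edge.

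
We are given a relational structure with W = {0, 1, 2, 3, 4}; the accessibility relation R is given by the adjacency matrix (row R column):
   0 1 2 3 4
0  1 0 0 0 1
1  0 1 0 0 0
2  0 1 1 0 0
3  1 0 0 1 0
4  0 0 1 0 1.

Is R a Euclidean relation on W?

Euclidean: no — 0 R 4 and 0 R 0, but not 4 R 0.

No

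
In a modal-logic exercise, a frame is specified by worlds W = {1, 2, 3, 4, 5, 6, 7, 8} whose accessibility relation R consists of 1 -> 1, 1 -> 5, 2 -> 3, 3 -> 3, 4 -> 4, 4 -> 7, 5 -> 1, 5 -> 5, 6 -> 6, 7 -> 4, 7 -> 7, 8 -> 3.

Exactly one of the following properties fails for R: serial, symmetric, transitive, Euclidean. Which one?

symmetric

Serial: yes — every world has a successor (e.g. 1 R 1).
Symmetric: no — 2 R 3 but not 3 R 2.
Transitive: yes — every two-step R-path is closed by a direct edge.
Euclidean: yes — any two successors of a common world are R-related.
Only symmetric fails.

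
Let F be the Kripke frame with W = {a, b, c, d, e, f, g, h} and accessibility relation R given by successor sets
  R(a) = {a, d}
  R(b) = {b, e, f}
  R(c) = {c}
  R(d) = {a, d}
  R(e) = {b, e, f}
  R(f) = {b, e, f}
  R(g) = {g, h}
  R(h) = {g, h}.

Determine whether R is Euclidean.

Euclidean: yes — any two successors of a common world are R-related.

Yes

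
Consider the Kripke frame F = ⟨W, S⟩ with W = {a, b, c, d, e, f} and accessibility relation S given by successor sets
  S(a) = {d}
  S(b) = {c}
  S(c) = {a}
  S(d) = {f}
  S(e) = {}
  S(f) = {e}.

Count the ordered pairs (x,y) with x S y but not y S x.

5

Enumerating: (a,d), (b,c), (c,a), (d,f), (f,e).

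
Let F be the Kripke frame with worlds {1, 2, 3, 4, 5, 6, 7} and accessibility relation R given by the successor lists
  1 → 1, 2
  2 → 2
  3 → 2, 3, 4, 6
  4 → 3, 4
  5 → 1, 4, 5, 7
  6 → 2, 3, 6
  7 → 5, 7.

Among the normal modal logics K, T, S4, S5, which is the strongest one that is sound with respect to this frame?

T

Reflexive (axiom T): yes — every world is R-related to itself.
Transitive (axiom 4): no — 4 R 3 and 3 R 2, but not 4 R 2.
Euclidean (axiom 5): no — 3 R 2 and 3 R 4, but not 2 R 4.
So F validates K, T; S4 would additionally require R to be transitive. The strongest is T.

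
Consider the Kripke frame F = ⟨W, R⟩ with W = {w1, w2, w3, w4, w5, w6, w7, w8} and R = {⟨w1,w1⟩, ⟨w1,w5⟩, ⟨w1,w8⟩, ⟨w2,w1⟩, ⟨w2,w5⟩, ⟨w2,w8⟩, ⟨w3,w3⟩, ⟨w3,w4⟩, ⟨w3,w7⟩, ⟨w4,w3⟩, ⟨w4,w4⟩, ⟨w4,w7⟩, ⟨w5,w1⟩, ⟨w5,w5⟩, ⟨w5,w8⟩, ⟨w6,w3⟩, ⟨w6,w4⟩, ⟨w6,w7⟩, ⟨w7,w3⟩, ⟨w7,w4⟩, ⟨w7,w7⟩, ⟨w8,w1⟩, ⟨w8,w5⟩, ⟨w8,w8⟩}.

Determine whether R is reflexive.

Reflexive: no — w2 is not related to itself.

No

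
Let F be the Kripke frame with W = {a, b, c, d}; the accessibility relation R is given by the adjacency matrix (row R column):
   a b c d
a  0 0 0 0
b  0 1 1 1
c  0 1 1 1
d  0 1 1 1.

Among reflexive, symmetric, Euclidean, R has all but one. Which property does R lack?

Reflexive: no — a is not related to itself.
Symmetric: yes — every pair in R has its reverse in R.
Euclidean: yes — any two successors of a common world are R-related.
Only reflexive fails.

reflexive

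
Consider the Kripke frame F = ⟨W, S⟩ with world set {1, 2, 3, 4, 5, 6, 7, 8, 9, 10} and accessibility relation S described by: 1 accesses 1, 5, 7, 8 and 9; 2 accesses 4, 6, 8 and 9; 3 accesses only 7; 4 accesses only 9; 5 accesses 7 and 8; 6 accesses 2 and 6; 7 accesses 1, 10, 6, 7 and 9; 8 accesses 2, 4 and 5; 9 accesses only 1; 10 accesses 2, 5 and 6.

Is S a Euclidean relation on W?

Euclidean: no — 1 S 5 and 1 S 9, but not 5 S 9.

No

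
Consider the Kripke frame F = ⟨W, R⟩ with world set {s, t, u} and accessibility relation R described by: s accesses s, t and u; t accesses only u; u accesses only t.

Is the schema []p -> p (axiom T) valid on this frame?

By correspondence theory, T is valid on a frame iff R is reflexive.
Reflexive: no — t is not related to itself.

No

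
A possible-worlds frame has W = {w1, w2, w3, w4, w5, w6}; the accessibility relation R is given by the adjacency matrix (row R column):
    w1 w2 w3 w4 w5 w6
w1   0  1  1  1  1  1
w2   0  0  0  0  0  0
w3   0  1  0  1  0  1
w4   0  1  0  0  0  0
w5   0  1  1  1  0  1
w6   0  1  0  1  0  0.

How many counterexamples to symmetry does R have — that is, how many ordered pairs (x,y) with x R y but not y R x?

15

Enumerating: (w1,w2), (w1,w3), (w1,w4), (w1,w5), (w1,w6), (w3,w2), (w3,w4), (w3,w6), (w4,w2), (w5,w2), (w5,w3), (w5,w4), (w5,w6), (w6,w2), (w6,w4).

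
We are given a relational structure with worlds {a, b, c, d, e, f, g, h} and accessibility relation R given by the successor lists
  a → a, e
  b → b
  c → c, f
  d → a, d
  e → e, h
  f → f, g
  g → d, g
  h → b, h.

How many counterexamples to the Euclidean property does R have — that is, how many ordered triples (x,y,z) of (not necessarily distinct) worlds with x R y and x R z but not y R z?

Enumerating: (a,e,a), (c,f,c), (d,a,d), (e,h,e), (f,g,f), (g,d,g), (h,b,h).

7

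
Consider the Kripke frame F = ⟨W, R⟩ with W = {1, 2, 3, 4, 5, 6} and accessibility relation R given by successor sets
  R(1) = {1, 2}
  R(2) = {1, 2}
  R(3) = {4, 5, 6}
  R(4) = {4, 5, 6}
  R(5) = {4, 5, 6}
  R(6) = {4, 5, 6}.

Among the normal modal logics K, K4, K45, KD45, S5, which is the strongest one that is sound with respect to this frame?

KD45

Transitive (axiom 4): yes — every two-step R-path is closed by a direct edge.
Euclidean (axiom 5): yes — any two successors of a common world are R-related.
Serial (axiom D): yes — every world has a successor (e.g. 1 R 1).
Reflexive (axiom T): no — 3 is not related to itself.
So F validates K, K4, K45, KD45; S5 would additionally require R to be reflexive. The strongest is KD45.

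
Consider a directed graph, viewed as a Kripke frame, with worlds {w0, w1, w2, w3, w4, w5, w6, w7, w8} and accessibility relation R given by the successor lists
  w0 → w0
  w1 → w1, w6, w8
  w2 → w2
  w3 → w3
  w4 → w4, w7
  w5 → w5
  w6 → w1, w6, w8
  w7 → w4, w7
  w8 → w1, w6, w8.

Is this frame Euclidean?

Yes

Euclidean: yes — any two successors of a common world are R-related.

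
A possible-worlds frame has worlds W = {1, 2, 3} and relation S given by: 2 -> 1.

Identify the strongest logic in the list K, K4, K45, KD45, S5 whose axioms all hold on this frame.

K4

Transitive (axiom 4): yes — every two-step S-path is closed by a direct edge.
Euclidean (axiom 5): no — 2 S 1 and 2 S 1, but not 1 S 1.
Serial (axiom D): no — 1 has no S-successor.
Reflexive (axiom T): no — 1 is not related to itself.
So F validates K, K4; K45 would additionally require S to be Euclidean. The strongest is K4.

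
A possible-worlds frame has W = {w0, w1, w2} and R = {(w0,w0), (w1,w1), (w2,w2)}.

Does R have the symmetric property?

Yes

Symmetric: yes — every pair in R has its reverse in R.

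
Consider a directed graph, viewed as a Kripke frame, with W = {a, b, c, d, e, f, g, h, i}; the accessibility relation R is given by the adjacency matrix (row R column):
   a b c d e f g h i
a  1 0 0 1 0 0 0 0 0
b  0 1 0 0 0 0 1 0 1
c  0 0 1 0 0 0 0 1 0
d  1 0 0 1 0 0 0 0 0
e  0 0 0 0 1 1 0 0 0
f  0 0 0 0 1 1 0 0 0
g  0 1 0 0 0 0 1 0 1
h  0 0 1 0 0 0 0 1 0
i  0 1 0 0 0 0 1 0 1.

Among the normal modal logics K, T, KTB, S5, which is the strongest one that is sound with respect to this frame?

S5

Reflexive (axiom T): yes — every world is R-related to itself.
Symmetric (axiom B): yes — every pair in R has its reverse in R.
Euclidean (axiom 5): yes — any two successors of a common world are R-related.
So F validates K, T, KTB, S5. The strongest is S5.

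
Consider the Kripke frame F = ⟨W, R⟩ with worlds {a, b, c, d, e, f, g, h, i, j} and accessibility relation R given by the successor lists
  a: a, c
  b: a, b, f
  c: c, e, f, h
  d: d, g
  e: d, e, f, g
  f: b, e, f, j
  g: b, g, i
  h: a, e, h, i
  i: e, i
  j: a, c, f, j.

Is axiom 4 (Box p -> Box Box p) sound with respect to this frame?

The schema 4 characterises exactly the transitive frames.
Transitive: no — a R c and c R e, but not a R e.

No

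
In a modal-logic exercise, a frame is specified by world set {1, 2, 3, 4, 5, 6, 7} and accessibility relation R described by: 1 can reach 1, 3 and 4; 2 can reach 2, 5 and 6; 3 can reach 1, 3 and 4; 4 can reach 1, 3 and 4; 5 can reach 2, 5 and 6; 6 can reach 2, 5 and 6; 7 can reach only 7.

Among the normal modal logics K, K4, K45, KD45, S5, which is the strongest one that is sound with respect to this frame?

S5

Transitive (axiom 4): yes — every two-step R-path is closed by a direct edge.
Euclidean (axiom 5): yes — any two successors of a common world are R-related.
Serial (axiom D): yes — every world has a successor (e.g. 1 R 1).
Reflexive (axiom T): yes — every world is R-related to itself.
So F validates K, K4, K45, KD45, S5. The strongest is S5.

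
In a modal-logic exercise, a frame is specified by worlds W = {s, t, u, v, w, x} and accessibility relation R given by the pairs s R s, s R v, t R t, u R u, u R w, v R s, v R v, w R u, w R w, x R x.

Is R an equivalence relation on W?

Yes

Reflexive: yes — every world is R-related to itself.
Symmetric: yes — every pair in R has its reverse in R.
Transitive: yes — every two-step R-path is closed by a direct edge.
So R is an equivalence relation.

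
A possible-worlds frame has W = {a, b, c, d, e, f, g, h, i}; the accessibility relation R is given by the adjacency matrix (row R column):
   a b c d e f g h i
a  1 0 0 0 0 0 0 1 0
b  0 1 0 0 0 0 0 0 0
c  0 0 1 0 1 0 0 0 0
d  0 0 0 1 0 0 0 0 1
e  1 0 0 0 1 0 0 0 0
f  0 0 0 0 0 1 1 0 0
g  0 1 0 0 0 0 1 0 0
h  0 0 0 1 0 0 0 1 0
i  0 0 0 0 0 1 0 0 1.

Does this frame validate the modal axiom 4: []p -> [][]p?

No

The schema 4 characterises exactly the transitive frames.
Transitive: no — a R h and h R d, but not a R d.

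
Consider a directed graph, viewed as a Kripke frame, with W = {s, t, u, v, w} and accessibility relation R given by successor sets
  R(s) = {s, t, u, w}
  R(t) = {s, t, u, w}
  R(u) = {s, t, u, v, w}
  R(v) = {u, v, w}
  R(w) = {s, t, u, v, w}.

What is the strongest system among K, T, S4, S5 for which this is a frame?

T

Reflexive (axiom T): yes — every world is R-related to itself.
Transitive (axiom 4): no — s R u and u R v, but not s R v.
Euclidean (axiom 5): no — u R s and u R v, but not s R v.
So F validates K, T; S4 would additionally require R to be transitive. The strongest is T.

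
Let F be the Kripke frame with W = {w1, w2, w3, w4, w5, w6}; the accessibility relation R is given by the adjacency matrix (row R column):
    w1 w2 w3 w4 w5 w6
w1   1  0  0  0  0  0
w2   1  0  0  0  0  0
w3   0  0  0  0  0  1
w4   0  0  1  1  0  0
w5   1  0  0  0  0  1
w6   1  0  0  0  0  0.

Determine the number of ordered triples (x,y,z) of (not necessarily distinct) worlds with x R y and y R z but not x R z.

Enumerating: (w3,w6,w1), (w4,w3,w6).

2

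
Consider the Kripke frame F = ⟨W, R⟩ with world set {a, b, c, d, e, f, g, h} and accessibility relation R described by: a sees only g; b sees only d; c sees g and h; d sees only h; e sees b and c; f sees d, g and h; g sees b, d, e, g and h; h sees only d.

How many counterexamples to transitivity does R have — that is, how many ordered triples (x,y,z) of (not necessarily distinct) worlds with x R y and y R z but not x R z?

17

Enumerating: (a,g,b), (a,g,d), (a,g,e), (a,g,h), (b,d,h), (c,g,b), (c,g,d), (c,g,e), (c,h,d), (d,h,d), (e,b,d), (e,c,g), (e,c,h), (f,g,b), (f,g,e), (g,e,c), (h,d,h).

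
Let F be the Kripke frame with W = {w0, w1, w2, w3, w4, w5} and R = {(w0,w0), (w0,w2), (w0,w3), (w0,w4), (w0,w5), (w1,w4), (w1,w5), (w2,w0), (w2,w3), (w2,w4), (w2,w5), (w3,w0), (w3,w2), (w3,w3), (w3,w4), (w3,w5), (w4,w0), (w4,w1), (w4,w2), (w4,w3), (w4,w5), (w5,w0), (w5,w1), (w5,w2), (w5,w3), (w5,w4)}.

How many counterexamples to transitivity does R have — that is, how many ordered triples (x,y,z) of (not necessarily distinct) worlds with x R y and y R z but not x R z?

28

Enumerating: (w0,w4,w1), (w0,w5,w1), (w1,w4,w0), (w1,w4,w1), (w1,w4,w2), (w1,w4,w3), (w1,w5,w0), (w1,w5,w1), (w1,w5,w2), (w1,w5,w3), (w2,w0,w2), (w2,w3,w2), … and 16 more.
Total: 28.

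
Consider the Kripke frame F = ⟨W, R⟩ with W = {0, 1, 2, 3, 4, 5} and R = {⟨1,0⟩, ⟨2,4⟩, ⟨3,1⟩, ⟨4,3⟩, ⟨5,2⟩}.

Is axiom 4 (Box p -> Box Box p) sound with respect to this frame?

The schema 4 characterises exactly the transitive frames.
Transitive: no — 2 R 4 and 4 R 3, but not 2 R 3.

No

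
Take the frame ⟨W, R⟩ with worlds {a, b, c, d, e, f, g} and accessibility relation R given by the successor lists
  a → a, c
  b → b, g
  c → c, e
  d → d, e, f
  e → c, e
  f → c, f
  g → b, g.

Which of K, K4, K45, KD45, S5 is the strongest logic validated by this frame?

K

Transitive (axiom 4): no — a R c and c R e, but not a R e.
Euclidean (axiom 5): no — d R e and d R f, but not e R f.
Serial (axiom D): yes — every world has a successor (e.g. a R a).
Reflexive (axiom T): yes — every world is R-related to itself.
So F validates K; K4 would additionally require R to be transitive. The strongest is K.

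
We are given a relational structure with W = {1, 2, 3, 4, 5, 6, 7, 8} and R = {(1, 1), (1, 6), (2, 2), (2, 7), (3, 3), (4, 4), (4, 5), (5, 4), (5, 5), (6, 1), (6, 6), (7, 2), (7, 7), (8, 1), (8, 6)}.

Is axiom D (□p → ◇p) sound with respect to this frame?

Yes

By correspondence theory, D is valid on a frame iff R is serial.
Serial: yes — every world has a successor (e.g. 1 R 1).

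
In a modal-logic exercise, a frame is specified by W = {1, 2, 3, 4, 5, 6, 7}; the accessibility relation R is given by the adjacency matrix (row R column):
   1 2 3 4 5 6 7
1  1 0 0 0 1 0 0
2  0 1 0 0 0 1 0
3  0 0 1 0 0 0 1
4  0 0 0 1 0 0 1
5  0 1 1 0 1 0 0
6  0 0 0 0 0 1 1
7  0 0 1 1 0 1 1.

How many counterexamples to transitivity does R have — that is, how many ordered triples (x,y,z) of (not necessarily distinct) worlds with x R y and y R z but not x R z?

Enumerating: (1,5,2), (1,5,3), (2,6,7), (3,7,4), (3,7,6), (4,7,3), (4,7,6), (5,2,6), (5,3,7), (6,7,3), (6,7,4).

11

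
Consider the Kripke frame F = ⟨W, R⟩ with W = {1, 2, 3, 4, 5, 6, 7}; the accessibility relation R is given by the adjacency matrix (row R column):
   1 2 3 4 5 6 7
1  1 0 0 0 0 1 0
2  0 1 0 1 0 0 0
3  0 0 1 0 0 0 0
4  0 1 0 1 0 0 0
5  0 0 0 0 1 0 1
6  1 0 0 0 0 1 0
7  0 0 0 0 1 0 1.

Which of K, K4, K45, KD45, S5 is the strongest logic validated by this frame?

Transitive (axiom 4): yes — every two-step R-path is closed by a direct edge.
Euclidean (axiom 5): yes — any two successors of a common world are R-related.
Serial (axiom D): yes — every world has a successor (e.g. 1 R 1).
Reflexive (axiom T): yes — every world is R-related to itself.
So F validates K, K4, K45, KD45, S5. The strongest is S5.

S5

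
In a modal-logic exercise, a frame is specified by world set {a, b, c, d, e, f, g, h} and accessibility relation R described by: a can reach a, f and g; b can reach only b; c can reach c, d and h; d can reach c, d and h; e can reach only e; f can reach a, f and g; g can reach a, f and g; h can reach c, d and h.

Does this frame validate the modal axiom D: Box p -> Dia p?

Yes

The schema D characterises exactly the serial frames.
Serial: yes — every world has a successor (e.g. a R a).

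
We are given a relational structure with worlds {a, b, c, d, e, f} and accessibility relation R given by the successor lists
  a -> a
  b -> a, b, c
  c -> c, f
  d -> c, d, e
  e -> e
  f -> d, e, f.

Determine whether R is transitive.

Transitive: no — b R c and c R f, but not b R f.

No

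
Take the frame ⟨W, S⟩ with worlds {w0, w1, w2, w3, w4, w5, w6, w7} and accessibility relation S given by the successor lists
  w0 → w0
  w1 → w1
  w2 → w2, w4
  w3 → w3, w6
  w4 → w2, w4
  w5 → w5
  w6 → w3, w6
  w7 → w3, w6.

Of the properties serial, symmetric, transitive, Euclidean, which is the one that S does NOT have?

Serial: yes — every world has a successor (e.g. w0 S w0).
Symmetric: no — w7 S w3 but not w3 S w7.
Transitive: yes — every two-step S-path is closed by a direct edge.
Euclidean: yes — any two successors of a common world are S-related.
Only symmetric fails.

symmetric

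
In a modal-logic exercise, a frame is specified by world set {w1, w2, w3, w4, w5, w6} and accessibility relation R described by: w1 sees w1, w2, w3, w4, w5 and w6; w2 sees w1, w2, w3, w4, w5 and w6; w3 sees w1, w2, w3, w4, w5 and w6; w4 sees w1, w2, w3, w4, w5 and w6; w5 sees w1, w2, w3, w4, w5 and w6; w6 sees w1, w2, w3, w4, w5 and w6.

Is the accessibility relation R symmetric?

Yes

Symmetric: yes — every pair in R has its reverse in R.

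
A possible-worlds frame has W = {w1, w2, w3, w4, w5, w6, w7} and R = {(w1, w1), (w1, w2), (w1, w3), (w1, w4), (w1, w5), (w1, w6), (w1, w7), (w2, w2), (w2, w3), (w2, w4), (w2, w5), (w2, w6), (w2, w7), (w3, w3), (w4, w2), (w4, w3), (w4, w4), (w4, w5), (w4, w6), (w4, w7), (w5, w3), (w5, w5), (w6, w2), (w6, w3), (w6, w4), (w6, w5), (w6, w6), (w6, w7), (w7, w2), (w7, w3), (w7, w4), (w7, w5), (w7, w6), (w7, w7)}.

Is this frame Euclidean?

No

Euclidean: no — w1 R w3 and w1 R w2, but not w3 R w2.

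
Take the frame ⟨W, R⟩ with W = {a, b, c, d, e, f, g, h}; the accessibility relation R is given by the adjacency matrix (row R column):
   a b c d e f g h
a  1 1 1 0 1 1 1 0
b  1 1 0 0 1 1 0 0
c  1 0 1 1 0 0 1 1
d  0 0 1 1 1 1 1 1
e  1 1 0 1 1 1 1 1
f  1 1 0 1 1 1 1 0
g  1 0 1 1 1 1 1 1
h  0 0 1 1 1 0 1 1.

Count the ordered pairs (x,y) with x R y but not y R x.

R is symmetric; there are no such tuples.

0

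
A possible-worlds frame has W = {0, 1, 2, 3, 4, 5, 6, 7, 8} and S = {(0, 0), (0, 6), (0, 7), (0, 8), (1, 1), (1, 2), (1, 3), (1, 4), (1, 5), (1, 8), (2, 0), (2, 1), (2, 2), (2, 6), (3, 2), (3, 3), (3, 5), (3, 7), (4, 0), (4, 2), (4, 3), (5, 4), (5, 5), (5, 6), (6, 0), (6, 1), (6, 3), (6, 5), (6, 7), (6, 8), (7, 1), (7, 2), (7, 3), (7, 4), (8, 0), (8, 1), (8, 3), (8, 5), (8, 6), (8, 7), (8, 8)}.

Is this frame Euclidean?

Euclidean: no — 0 S 7 and 0 S 6, but not 7 S 6.

No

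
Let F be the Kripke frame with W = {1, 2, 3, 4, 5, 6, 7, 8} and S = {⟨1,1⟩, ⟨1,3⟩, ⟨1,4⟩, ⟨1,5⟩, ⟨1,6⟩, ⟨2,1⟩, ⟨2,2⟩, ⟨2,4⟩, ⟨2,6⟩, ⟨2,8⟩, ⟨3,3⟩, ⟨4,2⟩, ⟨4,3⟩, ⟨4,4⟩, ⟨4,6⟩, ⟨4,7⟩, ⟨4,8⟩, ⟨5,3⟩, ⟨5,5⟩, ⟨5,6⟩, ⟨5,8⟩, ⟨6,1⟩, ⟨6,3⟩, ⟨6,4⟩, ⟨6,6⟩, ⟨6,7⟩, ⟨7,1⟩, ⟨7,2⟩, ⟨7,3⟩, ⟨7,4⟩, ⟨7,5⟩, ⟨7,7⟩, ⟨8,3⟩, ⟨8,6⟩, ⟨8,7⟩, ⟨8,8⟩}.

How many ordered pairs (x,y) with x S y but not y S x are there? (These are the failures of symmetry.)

20

Enumerating: (1,3), (1,4), (1,5), (2,1), (2,6), (2,8), (4,3), (4,8), (5,3), (5,6), (5,8), (6,3), … and 8 more.
Total: 20.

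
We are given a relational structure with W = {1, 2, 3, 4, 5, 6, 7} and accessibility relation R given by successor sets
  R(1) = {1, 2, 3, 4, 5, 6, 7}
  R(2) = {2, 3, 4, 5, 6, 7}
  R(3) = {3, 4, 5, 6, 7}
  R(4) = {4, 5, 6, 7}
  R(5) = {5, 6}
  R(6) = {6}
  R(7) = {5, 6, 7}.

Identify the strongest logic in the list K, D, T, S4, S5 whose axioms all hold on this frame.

Serial (axiom D): yes — every world has a successor (e.g. 1 R 1).
Reflexive (axiom T): yes — every world is R-related to itself.
Transitive (axiom 4): yes — every two-step R-path is closed by a direct edge.
Euclidean (axiom 5): no — 1 R 3 and 1 R 2, but not 3 R 2.
So F validates K, D, T, S4; S5 would additionally require R to be Euclidean. The strongest is S4.

S4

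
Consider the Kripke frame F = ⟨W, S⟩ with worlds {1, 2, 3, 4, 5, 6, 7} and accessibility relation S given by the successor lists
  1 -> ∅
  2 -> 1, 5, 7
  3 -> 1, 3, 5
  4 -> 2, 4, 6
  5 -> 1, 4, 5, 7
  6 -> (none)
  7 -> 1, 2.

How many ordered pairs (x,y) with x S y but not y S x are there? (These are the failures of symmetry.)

10

Enumerating: (2,1), (2,5), (3,1), (3,5), (4,2), (4,6), (5,1), (5,4), (5,7), (7,1).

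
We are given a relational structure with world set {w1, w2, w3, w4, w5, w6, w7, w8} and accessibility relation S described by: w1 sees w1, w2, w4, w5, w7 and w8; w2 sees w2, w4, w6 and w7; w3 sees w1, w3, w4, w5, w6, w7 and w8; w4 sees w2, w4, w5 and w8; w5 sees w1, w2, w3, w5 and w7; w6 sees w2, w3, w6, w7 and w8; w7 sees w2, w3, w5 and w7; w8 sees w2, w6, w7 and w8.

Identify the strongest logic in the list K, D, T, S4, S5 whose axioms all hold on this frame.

T

Serial (axiom D): yes — every world has a successor (e.g. w1 S w1).
Reflexive (axiom T): yes — every world is S-related to itself.
Transitive (axiom 4): no — w1 S w2 and w2 S w6, but not w1 S w6.
Euclidean (axiom 5): no — w1 S w2 and w1 S w5, but not w2 S w5.
So F validates K, D, T; S4 would additionally require S to be transitive. The strongest is T.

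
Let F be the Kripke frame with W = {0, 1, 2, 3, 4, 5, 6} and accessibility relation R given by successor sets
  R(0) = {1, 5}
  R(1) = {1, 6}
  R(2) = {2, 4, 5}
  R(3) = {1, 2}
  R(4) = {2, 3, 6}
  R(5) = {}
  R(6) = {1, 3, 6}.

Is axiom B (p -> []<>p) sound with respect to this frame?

No

By correspondence theory, B is valid on a frame iff R is symmetric.
Symmetric: no — 0 R 1 but not 1 R 0.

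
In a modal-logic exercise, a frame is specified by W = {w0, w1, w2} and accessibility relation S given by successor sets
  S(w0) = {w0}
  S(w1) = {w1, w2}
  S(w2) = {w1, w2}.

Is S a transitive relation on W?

Transitive: yes — every two-step S-path is closed by a direct edge.

Yes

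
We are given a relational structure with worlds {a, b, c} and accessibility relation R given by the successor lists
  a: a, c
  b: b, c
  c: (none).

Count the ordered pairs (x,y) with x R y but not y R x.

2

Enumerating: (a,c), (b,c).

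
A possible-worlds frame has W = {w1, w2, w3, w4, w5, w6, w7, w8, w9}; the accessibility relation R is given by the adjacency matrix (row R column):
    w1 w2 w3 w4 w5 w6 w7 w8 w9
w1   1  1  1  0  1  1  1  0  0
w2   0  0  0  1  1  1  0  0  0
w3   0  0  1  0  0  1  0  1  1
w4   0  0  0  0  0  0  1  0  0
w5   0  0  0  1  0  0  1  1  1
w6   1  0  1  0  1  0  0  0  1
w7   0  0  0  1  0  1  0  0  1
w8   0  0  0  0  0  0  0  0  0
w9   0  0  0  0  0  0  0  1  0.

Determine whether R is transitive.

Transitive: no — w1 R w2 and w2 R w4, but not w1 R w4.

No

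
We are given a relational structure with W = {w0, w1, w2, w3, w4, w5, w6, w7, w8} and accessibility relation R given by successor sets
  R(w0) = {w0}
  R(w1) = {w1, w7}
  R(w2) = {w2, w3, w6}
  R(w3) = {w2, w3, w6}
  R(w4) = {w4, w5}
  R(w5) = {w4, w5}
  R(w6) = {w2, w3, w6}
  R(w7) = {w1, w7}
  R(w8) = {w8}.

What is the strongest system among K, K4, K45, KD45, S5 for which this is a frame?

S5

Transitive (axiom 4): yes — every two-step R-path is closed by a direct edge.
Euclidean (axiom 5): yes — any two successors of a common world are R-related.
Serial (axiom D): yes — every world has a successor (e.g. w0 R w0).
Reflexive (axiom T): yes — every world is R-related to itself.
So F validates K, K4, K45, KD45, S5. The strongest is S5.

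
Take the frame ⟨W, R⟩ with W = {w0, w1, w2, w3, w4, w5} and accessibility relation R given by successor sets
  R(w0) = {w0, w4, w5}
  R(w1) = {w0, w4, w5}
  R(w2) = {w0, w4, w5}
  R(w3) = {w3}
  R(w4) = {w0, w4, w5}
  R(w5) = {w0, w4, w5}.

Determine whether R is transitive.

Yes

Transitive: yes — every two-step R-path is closed by a direct edge.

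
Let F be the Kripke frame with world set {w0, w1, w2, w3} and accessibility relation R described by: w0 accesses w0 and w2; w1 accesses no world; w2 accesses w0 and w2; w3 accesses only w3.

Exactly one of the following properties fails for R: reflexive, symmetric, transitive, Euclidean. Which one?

reflexive

Reflexive: no — w1 is not related to itself.
Symmetric: yes — every pair in R has its reverse in R.
Transitive: yes — every two-step R-path is closed by a direct edge.
Euclidean: yes — any two successors of a common world are R-related.
Only reflexive fails.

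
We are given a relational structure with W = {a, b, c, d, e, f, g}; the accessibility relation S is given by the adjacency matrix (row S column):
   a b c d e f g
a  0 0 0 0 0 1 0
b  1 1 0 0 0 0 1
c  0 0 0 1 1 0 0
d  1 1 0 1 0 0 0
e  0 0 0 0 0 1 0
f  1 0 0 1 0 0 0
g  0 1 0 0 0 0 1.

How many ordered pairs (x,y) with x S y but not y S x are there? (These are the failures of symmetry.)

7

Enumerating: (b,a), (c,d), (c,e), (d,a), (d,b), (e,f), (f,d).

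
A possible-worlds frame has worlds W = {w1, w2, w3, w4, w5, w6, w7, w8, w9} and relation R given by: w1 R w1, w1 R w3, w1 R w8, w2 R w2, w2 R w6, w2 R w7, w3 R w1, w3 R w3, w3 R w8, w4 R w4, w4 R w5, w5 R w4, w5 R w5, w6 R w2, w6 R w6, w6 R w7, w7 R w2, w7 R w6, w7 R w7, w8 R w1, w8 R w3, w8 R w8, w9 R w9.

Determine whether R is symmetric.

Symmetric: yes — every pair in R has its reverse in R.

Yes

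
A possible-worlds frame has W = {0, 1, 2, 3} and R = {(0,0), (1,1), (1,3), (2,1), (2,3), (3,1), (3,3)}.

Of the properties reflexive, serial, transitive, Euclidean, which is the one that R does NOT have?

Reflexive: no — 2 is not related to itself.
Serial: yes — every world has a successor (e.g. 0 R 0).
Transitive: yes — every two-step R-path is closed by a direct edge.
Euclidean: yes — any two successors of a common world are R-related.
Only reflexive fails.

reflexive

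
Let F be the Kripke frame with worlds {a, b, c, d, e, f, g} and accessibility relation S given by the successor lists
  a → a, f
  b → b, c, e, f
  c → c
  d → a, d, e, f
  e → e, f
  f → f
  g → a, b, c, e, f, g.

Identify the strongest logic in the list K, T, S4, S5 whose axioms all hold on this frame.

Reflexive (axiom T): yes — every world is S-related to itself.
Transitive (axiom 4): yes — every two-step S-path is closed by a direct edge.
Euclidean (axiom 5): no — b S c and b S e, but not c S e.
So F validates K, T, S4; S5 would additionally require S to be Euclidean. The strongest is S4.

S4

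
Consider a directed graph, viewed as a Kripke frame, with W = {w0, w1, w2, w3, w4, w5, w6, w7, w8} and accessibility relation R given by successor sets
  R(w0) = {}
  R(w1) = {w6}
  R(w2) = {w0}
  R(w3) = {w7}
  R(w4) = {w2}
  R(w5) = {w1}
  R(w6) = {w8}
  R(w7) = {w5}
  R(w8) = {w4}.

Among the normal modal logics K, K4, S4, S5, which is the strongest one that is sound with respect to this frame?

Transitive (axiom 4): no — w1 R w6 and w6 R w8, but not w1 R w8.
Reflexive (axiom T): no — w0 is not related to itself.
Euclidean (axiom 5): no — w1 R w6 and w1 R w6, but not w6 R w6.
So F validates K; K4 would additionally require R to be transitive. The strongest is K.

K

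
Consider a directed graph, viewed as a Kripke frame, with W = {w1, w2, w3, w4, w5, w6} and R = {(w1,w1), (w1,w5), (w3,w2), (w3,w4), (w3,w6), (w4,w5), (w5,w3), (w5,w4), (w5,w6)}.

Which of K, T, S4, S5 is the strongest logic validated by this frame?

K

Reflexive (axiom T): no — w2 is not related to itself.
Transitive (axiom 4): no — w1 R w5 and w5 R w3, but not w1 R w3.
Euclidean (axiom 5): no — w3 R w2 and w3 R w4, but not w2 R w4.
So F validates K; T would additionally require R to be reflexive. The strongest is K.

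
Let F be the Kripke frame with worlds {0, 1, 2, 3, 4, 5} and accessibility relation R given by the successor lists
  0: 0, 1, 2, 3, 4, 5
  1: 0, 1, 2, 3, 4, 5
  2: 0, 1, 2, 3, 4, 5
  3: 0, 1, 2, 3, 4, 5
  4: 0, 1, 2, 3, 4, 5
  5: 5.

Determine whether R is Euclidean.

No

Euclidean: no — 0 R 5 and 0 R 1, but not 5 R 1.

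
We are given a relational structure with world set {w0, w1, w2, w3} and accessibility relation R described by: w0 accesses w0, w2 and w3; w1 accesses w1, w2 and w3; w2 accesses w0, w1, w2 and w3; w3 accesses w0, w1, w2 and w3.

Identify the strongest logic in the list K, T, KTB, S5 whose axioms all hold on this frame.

KTB

Reflexive (axiom T): yes — every world is R-related to itself.
Symmetric (axiom B): yes — every pair in R has its reverse in R.
Euclidean (axiom 5): no — w2 R w0 and w2 R w1, but not w0 R w1.
So F validates K, T, KTB; S5 would additionally require R to be Euclidean. The strongest is KTB.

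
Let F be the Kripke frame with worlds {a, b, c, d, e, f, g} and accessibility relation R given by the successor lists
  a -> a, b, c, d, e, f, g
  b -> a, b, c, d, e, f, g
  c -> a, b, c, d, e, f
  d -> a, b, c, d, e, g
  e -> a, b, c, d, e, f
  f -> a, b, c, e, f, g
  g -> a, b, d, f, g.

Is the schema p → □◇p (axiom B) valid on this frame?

Yes

Axiom B corresponds to the accessibility relation being symmetric.
Symmetric: yes — every pair in R has its reverse in R.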